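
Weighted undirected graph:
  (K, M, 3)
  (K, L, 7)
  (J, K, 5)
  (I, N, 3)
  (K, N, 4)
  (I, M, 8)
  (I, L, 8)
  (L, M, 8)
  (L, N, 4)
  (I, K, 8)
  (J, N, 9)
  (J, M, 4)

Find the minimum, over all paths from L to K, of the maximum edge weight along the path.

4

Some routes from L to K:
L - I - M - J - K: max(8, 8, 4, 5) = 8
L - N - K: max(4, 4) = 4
L - K: max(7) = 7
Smallest bottleneck: 4.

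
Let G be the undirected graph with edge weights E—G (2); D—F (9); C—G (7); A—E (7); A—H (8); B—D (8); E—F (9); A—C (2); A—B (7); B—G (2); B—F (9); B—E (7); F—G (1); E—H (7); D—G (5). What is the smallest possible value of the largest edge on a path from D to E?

5

A few of the D→E routes:
D -> G -> B -> E: max(5, 2, 7) = 7
D -> G -> C -> A -> B -> E: max(5, 7, 2, 7, 7) = 7
D -> G -> B -> A -> E: max(5, 2, 7, 7) = 7
D -> G -> E: max(5, 2) = 5
Best route has worst link 5.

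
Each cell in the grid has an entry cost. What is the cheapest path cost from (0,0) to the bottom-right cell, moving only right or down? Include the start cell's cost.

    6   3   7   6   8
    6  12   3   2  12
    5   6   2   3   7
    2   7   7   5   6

Best path: (0,0) -> (0,1) -> (0,2) -> (1,2) -> (1,3) -> (2,3) -> (3,3) -> (3,4)
Cost: 6 + 3 + 7 + 3 + 2 + 3 + 5 + 6 = 35
(Top row then right column would cost 55.)

35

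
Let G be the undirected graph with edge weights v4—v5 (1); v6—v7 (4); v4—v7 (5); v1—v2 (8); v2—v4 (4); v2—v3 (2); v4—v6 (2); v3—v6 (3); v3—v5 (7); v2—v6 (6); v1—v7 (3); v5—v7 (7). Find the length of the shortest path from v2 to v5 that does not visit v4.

9

Routes from v2 to v5 avoiding v4:
v2→v6→v7→v5: 6 + 4 + 7 = 17
v2→v1→v7→v6→v3→v5: 8 + 3 + 4 + 3 + 7 = 25
v2→v3→v5: 2 + 7 = 9
v2→v1→v7→v5: 8 + 3 + 7 = 18
v2→v3→v6→v7→v5: 2 + 3 + 4 + 7 = 16
v2→v6→v3→v5: 6 + 3 + 7 = 16
Best route has total 9.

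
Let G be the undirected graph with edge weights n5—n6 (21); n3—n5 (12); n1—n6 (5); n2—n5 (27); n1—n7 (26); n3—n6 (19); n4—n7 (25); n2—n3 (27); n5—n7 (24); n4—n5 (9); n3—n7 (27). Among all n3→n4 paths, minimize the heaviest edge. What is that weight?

12

Checking several routes:
n3 - n5 - n6 - n1 - n7 - n4: max(12, 21, 5, 26, 25) = 26
n3 - n6 - n5 - n4: max(19, 21, 9) = 21
n3 - n5 - n4: max(12, 9) = 12
n3 - n5 - n7 - n4: max(12, 24, 25) = 25
n3 - n6 - n5 - n7 - n4: max(19, 21, 24, 25) = 25
The minimum achievable maximum is 12.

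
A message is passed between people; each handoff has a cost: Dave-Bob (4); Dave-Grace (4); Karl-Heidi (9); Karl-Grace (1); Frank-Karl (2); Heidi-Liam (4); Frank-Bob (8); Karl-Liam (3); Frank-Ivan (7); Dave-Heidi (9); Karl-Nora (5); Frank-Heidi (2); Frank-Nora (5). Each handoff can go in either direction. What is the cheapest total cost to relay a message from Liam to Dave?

Some routes from Liam to Dave:
Liam-Heidi-Dave: 4 + 9 = 13
Liam-Heidi-Frank-Karl-Grace-Dave: 4 + 2 + 2 + 1 + 4 = 13
Liam-Karl-Frank-Bob-Dave: 3 + 2 + 8 + 4 = 17
Liam-Karl-Grace-Dave: 3 + 1 + 4 = 8
Liam-Karl-Frank-Heidi-Dave: 3 + 2 + 2 + 9 = 16
Liam-Heidi-Frank-Bob-Dave: 4 + 2 + 8 + 4 = 18
The minimum is 8.

8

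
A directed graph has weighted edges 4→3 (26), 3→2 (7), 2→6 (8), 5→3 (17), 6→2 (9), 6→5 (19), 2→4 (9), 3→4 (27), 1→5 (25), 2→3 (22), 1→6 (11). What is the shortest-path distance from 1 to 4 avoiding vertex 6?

58

Routes from 1 to 4 avoiding 6:
1 -> 5 -> 3 -> 4: 25 + 17 + 27 = 69
1 -> 5 -> 3 -> 2 -> 4: 25 + 17 + 7 + 9 = 58
Best route has total 58.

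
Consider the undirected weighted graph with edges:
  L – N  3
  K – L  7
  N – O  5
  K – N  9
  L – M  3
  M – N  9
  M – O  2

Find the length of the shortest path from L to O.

5

Routes from L to O:
L→M→N→O: 3 + 9 + 5 = 17
L→N→O: 3 + 5 = 8
L→N→M→O: 3 + 9 + 2 = 14
L→M→O: 3 + 2 = 5
L→K→N→M→O: 7 + 9 + 9 + 2 = 27
L→K→N→O: 7 + 9 + 5 = 21
Best route has total 5.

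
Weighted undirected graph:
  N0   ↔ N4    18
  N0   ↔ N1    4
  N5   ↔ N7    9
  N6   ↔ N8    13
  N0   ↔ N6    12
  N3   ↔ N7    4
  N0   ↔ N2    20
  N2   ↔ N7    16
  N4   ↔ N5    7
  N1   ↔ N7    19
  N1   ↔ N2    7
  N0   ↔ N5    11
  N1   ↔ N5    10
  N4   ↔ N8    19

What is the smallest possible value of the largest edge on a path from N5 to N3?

Some routes from N5 to N3:
N5-N7-N3: max(9, 4) = 9
N5-N0-N1-N2-N7-N3: max(11, 4, 7, 16, 4) = 16
N5-N1-N2-N7-N3: max(10, 7, 16, 4) = 16
Smallest bottleneck: 9.

9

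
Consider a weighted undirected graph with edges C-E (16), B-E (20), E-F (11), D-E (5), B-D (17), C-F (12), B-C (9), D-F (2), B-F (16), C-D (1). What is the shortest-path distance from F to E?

7

Some routes from F to E:
F -> C -> E: 12 + 16 = 28
F -> D -> C -> E: 2 + 1 + 16 = 19
F -> D -> E: 2 + 5 = 7
F -> B -> C -> D -> E: 16 + 9 + 1 + 5 = 31
F -> E: 11
F -> C -> D -> E: 12 + 1 + 5 = 18
Best route has total 7.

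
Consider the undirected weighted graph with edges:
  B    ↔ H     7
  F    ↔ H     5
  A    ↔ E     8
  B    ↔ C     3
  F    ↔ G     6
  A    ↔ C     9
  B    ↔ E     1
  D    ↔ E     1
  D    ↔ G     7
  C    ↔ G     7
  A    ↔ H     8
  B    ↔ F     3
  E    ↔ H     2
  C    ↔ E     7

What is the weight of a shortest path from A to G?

16

Comparing a few candidate routes:
A - E - B - F - G: 8 + 1 + 3 + 6 = 18
A - E - D - G: 8 + 1 + 7 = 16
A - C - G: 9 + 7 = 16
A - H - E - D - G: 8 + 2 + 1 + 7 = 18
The minimum is 16.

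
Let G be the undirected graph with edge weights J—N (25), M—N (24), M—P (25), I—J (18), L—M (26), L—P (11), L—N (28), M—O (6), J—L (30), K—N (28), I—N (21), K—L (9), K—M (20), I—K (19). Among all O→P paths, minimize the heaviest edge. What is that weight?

20

Some routes from O to P:
O-M-N-J-I-K-L-P: max(6, 24, 25, 18, 19, 9, 11) = 25
O-M-L-P: max(6, 26, 11) = 26
O-M-N-I-K-L-P: max(6, 24, 21, 19, 9, 11) = 24
O-M-K-L-P: max(6, 20, 9, 11) = 20
O-M-P: max(6, 25) = 25
The minimum achievable maximum is 20.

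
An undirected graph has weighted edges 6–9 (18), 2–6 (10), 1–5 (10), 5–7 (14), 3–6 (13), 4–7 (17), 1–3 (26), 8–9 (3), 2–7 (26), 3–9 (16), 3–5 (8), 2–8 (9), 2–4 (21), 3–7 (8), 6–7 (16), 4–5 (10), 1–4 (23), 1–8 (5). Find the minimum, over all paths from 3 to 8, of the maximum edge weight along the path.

Checking several routes:
3 -> 5 -> 1 -> 8: max(8, 10, 5) = 10
3 -> 5 -> 7 -> 6 -> 2 -> 8: max(8, 14, 16, 10, 9) = 16
3 -> 6 -> 2 -> 8: max(13, 10, 9) = 13
3 -> 7 -> 5 -> 1 -> 8: max(8, 14, 10, 5) = 14
Smallest bottleneck: 10.

10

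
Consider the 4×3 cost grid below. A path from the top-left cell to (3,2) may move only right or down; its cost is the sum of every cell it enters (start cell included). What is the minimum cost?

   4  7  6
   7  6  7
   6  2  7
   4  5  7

Take r0c0→r0c1→r1c1→r2c1→r3c1→r3c2 for a total of 4 + 7 + 6 + 2 + 5 + 7 = 31.

31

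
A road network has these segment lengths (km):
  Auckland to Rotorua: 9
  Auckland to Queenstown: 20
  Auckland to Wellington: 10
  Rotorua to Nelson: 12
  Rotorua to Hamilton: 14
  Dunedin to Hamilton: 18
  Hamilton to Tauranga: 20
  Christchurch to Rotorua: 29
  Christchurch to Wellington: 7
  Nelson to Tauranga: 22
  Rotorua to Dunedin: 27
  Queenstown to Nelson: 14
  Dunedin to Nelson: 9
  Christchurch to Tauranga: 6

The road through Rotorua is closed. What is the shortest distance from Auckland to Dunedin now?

Comparing a few candidate routes:
Auckland → Wellington → Christchurch → Tauranga → Hamilton → Dunedin: 10 + 7 + 6 + 20 + 18 = 61
Auckland → Queenstown → Nelson → Dunedin: 20 + 14 + 9 = 43
Auckland → Wellington → Christchurch → Tauranga → Nelson → Dunedin: 10 + 7 + 6 + 22 + 9 = 54
Shortest: 43 km.

43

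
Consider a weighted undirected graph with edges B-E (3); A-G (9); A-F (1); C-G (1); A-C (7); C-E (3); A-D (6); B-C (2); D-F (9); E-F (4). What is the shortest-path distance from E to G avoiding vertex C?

14

Paths from E to G avoiding C:
E → F → A → G: 4 + 1 + 9 = 14
E → F → D → A → G: 4 + 9 + 6 + 9 = 28
Best route has total 14.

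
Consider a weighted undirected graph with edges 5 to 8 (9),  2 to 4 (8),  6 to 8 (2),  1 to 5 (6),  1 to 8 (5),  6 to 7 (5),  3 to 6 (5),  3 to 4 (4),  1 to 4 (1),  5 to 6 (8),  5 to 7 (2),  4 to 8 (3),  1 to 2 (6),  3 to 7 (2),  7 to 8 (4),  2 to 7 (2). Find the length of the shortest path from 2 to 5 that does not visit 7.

12

Checking several routes:
2 → 4 → 1 → 5: 8 + 1 + 6 = 15
2 → 1 → 4 → 8 → 5: 6 + 1 + 3 + 9 = 19
2 → 1 → 5: 6 + 6 = 12
2 → 4 → 8 → 5: 8 + 3 + 9 = 20
Best route has total 12.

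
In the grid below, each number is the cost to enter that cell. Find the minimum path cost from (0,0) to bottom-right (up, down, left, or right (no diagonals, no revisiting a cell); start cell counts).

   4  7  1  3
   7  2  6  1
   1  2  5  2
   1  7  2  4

22

Path [0,0] -> [0,1] -> [0,2] -> [0,3] -> [1,3] -> [2,3] -> [3,3]: 4 + 7 + 1 + 3 + 1 + 2 + 4 = 22.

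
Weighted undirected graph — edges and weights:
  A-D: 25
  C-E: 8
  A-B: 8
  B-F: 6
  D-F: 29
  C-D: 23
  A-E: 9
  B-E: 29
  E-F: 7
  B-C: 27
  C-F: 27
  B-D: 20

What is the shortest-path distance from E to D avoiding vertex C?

33

Some routes from E to D avoiding C:
E-F-B-D: 7 + 6 + 20 = 33
E-F-B-A-D: 7 + 6 + 8 + 25 = 46
E-F-D: 7 + 29 = 36
E-A-B-D: 9 + 8 + 20 = 37
E-A-D: 9 + 25 = 34
Shortest: 33.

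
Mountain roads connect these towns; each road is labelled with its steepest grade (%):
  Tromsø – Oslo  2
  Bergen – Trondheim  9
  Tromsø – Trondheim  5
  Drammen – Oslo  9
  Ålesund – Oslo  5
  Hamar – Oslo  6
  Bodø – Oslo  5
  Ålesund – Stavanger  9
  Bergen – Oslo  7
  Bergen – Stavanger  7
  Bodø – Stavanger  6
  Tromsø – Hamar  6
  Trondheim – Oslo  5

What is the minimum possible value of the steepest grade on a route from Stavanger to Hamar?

6

A few of the Stavanger→Hamar routes:
Stavanger → Bodø → Oslo → Trondheim → Tromsø → Hamar: max(6, 5, 5, 5, 6) = 6
Stavanger → Bodø → Oslo → Tromsø → Hamar: max(6, 5, 2, 6) = 6
Stavanger → Bodø → Oslo → Hamar: max(6, 5, 6) = 6
The minimum achievable maximum is 6%.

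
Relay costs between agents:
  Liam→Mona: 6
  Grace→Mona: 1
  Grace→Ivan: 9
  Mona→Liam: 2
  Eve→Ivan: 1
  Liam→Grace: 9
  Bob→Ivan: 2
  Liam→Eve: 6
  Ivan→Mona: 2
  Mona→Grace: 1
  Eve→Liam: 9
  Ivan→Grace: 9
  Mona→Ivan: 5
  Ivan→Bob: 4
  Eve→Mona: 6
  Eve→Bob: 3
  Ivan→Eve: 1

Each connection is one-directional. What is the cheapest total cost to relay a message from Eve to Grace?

4

Some routes from Eve to Grace:
Eve→Mona→Grace: 6 + 1 = 7
Eve→Bob→Ivan→Mona→Grace: 3 + 2 + 2 + 1 = 8
Eve→Bob→Ivan→Grace: 3 + 2 + 9 = 14
Eve→Ivan→Mona→Grace: 1 + 2 + 1 = 4
Eve→Ivan→Grace: 1 + 9 = 10
Shortest: 4.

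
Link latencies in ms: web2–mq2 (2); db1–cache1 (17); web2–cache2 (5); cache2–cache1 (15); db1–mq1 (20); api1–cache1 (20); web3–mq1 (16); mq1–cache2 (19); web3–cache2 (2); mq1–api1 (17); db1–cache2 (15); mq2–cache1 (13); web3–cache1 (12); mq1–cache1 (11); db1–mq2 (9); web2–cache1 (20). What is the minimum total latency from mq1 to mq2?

A few of the mq1→mq2 routes:
mq1 → cache1 → mq2: 11 + 13 = 24
mq1 → cache2 → web2 → mq2: 19 + 5 + 2 = 26
mq1 → web3 → cache2 → web2 → mq2: 16 + 2 + 5 + 2 = 25
mq1 → cache1 → web3 → cache2 → web2 → mq2: 11 + 12 + 2 + 5 + 2 = 32
mq1 → db1 → mq2: 20 + 9 = 29
Best route has total 24 ms.

24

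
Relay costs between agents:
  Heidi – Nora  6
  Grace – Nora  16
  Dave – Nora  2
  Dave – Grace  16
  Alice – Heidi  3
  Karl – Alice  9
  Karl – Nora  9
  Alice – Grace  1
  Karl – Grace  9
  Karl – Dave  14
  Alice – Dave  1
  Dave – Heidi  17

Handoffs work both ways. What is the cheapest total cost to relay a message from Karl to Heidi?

Comparing a few candidate routes:
Karl - Alice - Heidi: 9 + 3 = 12
Karl - Grace - Alice - Heidi: 9 + 1 + 3 = 13
Karl - Nora - Dave - Alice - Heidi: 9 + 2 + 1 + 3 = 15
Shortest: 12.

12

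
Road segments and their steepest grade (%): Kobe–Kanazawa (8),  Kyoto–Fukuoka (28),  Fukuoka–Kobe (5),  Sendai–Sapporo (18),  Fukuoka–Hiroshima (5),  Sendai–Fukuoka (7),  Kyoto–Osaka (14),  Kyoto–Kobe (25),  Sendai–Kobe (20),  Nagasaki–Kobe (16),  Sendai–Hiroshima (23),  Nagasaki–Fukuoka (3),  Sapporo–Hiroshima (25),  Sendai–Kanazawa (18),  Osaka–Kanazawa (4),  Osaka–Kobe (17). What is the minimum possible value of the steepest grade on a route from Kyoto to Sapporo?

Comparing a few candidate routes:
Kyoto -> Osaka -> Kanazawa -> Kobe -> Nagasaki -> Fukuoka -> Sendai -> Sapporo: max(14, 4, 8, 16, 3, 7, 18) = 18
Kyoto -> Osaka -> Kobe -> Fukuoka -> Sendai -> Sapporo: max(14, 17, 5, 7, 18) = 18
Kyoto -> Osaka -> Kobe -> Kanazawa -> Sendai -> Sapporo: max(14, 17, 8, 18, 18) = 18
Kyoto -> Osaka -> Kobe -> Nagasaki -> Fukuoka -> Sendai -> Sapporo: max(14, 17, 16, 3, 7, 18) = 18
Kyoto -> Osaka -> Kanazawa -> Sendai -> Sapporo: max(14, 4, 18, 18) = 18
Best route has worst link 18%.

18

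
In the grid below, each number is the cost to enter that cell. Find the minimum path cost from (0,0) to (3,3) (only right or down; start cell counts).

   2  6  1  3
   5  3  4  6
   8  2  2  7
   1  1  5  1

One optimal route is [0,0] [1,0] [1,1] [2,1] [3,1] [3,2] [3,3].
Its cost is 2 + 5 + 3 + 2 + 1 + 5 + 1 = 19.
(Top row then right column would cost 26.)

19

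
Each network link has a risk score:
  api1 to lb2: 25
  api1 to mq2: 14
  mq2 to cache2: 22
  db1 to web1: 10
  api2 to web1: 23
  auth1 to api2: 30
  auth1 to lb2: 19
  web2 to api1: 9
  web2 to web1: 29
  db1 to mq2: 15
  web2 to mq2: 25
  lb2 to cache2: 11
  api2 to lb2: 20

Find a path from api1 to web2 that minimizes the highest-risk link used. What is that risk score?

9

Checking several routes:
api1 -> lb2 -> api2 -> web1 -> db1 -> mq2 -> web2: max(25, 20, 23, 10, 15, 25) = 25
api1 -> web2: max(9) = 9
api1 -> lb2 -> api2 -> web1 -> web2: max(25, 20, 23, 29) = 29
api1 -> mq2 -> web2: max(14, 25) = 25
api1 -> lb2 -> cache2 -> mq2 -> web2: max(25, 11, 22, 25) = 25
The minimum achievable maximum is 9.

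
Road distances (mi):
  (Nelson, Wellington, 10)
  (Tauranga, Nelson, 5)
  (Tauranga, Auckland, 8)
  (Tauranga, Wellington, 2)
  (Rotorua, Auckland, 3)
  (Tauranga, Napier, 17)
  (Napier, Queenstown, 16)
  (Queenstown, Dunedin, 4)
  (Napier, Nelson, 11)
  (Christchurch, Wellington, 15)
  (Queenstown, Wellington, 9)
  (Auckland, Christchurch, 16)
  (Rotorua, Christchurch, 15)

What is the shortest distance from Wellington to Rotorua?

Some routes from Wellington to Rotorua:
Wellington → Tauranga → Auckland → Rotorua: 2 + 8 + 3 = 13
Wellington → Christchurch → Rotorua: 15 + 15 = 30
Wellington → Nelson → Tauranga → Auckland → Rotorua: 10 + 5 + 8 + 3 = 26
The minimum is 13 mi.

13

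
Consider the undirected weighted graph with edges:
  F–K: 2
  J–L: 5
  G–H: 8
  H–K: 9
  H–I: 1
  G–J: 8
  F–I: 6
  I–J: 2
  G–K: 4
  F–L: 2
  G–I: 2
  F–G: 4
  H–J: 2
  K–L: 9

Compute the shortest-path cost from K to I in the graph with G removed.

Checking several routes:
K-F-L-J-H-I: 2 + 2 + 5 + 2 + 1 = 12
K-H-I: 9 + 1 = 10
K-F-L-J-I: 2 + 2 + 5 + 2 = 11
K-F-I: 2 + 6 = 8
Best route has total 8.

8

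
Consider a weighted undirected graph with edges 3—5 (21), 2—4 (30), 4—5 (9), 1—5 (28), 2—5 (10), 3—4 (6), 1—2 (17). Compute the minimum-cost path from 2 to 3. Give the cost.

25

Checking several routes:
2→4→3: 30 + 6 = 36
2→4→5→3: 30 + 9 + 21 = 60
2→5→3: 10 + 21 = 31
2→5→4→3: 10 + 9 + 6 = 25
2→1→5→4→3: 17 + 28 + 9 + 6 = 60
Best route has total 25.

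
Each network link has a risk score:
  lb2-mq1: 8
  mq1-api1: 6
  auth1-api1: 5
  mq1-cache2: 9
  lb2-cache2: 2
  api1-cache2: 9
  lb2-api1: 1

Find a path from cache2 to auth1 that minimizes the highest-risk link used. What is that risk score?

Paths from cache2 to auth1:
cache2-lb2-api1-auth1: max(2, 1, 5) = 5
cache2-lb2-mq1-api1-auth1: max(2, 8, 6, 5) = 8
cache2-api1-auth1: max(9, 5) = 9
cache2-mq1-lb2-api1-auth1: max(9, 8, 1, 5) = 9
cache2-mq1-api1-auth1: max(9, 6, 5) = 9
The minimum achievable maximum is 5.

5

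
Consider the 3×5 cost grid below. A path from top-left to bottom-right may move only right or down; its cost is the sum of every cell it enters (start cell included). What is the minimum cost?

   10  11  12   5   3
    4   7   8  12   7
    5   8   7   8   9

Best path: [0,0] -> [1,0] -> [2,0] -> [2,1] -> [2,2] -> [2,3] -> [2,4]
Cost: 10 + 4 + 5 + 8 + 7 + 8 + 9 = 51

51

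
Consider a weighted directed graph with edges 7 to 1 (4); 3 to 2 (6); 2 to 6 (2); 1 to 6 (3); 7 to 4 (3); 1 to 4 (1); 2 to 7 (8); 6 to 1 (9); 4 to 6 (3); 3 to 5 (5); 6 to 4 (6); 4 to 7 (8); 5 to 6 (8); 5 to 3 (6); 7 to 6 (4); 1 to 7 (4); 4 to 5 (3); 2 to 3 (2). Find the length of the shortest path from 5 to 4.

Comparing a few candidate routes:
5 - 6 - 1 - 4: 8 + 9 + 1 = 18
5 - 6 - 1 - 7 - 4: 8 + 9 + 4 + 3 = 24
5 - 3 - 2 - 7 - 4: 6 + 6 + 8 + 3 = 23
5 - 3 - 2 - 6 - 4: 6 + 6 + 2 + 6 = 20
5 - 6 - 4: 8 + 6 = 14
The minimum is 14.

14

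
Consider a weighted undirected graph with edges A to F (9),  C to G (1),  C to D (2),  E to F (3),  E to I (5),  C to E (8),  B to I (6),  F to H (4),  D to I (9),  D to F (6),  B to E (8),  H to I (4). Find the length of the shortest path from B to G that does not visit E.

Candidate routes:
B-I-D-C-G: 6 + 9 + 2 + 1 = 18
B-I-H-F-D-C-G: 6 + 4 + 4 + 6 + 2 + 1 = 23
The minimum is 18.

18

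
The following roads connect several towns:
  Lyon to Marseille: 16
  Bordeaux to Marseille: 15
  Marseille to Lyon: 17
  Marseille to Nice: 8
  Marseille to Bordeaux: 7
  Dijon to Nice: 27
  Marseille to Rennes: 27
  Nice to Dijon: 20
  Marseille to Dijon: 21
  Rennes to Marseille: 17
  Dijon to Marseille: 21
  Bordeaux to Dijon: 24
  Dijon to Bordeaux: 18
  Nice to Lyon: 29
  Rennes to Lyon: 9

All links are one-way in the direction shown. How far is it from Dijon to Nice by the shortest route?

27

Routes from Dijon to Nice:
Dijon-Nice: 27
Dijon-Marseille-Nice: 21 + 8 = 29
Dijon-Bordeaux-Marseille-Nice: 18 + 15 + 8 = 41
Best route has total 27.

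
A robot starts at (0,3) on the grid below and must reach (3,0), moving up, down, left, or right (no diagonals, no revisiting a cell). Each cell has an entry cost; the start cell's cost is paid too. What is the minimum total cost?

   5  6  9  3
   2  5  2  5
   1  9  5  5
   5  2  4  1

Best path: (0,3)→(1,3)→(1,2)→(1,1)→(1,0)→(2,0)→(3,0)
Cost: 3 + 5 + 2 + 5 + 2 + 1 + 5 = 23

23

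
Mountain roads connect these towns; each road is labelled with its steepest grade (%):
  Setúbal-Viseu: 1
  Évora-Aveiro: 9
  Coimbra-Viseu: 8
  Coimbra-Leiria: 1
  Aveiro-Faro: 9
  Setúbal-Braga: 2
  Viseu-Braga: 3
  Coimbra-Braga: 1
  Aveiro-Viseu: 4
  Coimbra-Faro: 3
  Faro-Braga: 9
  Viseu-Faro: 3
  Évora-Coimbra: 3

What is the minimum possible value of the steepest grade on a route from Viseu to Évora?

3

A few of the Viseu→Évora routes:
Viseu → Setúbal → Braga → Coimbra → Évora: max(1, 2, 1, 3) = 3
Viseu → Faro → Coimbra → Évora: max(3, 3, 3) = 3
Viseu → Braga → Coimbra → Évora: max(3, 1, 3) = 3
Viseu → Coimbra → Évora: max(8, 3) = 8
Viseu → Faro → Aveiro → Évora: max(3, 9, 9) = 9
The minimum achievable maximum is 3%.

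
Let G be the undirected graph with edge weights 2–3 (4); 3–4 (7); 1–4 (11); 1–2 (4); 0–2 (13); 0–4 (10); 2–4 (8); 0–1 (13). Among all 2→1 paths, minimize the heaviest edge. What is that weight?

Comparing a few candidate routes:
2 -> 1: max(4) = 4
2 -> 0 -> 4 -> 1: max(13, 10, 11) = 13
2 -> 3 -> 4 -> 1: max(4, 7, 11) = 11
2 -> 0 -> 1: max(13, 13) = 13
2 -> 4 -> 1: max(8, 11) = 11
The minimum achievable maximum is 4.

4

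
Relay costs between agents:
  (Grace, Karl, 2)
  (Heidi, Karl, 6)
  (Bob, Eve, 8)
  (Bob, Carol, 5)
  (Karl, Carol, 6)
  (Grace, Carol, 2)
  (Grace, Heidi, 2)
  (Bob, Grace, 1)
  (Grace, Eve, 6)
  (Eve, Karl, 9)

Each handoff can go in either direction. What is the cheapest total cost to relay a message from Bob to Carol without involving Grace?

5

Paths from Bob to Carol avoiding Grace:
Bob - Eve - Karl - Carol: 8 + 9 + 6 = 23
Bob - Carol: 5
The minimum is 5.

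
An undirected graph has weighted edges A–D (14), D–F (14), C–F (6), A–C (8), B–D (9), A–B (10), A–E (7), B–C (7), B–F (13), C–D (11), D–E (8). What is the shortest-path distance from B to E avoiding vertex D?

Candidate routes:
B → A → E: 10 + 7 = 17
B → C → A → E: 7 + 8 + 7 = 22
B → F → C → A → E: 13 + 6 + 8 + 7 = 34
Best route has total 17.

17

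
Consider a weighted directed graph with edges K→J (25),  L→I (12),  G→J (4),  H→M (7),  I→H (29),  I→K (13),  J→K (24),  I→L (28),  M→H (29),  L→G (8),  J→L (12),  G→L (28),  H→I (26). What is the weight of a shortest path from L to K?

25

Routes from L to K:
L→G→J→K: 8 + 4 + 24 = 36
L→I→K: 12 + 13 = 25
Shortest: 25.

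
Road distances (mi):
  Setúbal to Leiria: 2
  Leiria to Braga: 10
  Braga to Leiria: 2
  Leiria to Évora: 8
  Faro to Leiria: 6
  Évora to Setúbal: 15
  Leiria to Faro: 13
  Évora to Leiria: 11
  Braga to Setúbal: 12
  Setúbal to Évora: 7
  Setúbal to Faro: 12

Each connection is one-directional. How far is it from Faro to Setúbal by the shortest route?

28

Paths from Faro to Setúbal:
Faro → Leiria → Évora → Setúbal: 6 + 8 + 15 = 29
Faro → Leiria → Braga → Setúbal: 6 + 10 + 12 = 28
Shortest: 28 mi.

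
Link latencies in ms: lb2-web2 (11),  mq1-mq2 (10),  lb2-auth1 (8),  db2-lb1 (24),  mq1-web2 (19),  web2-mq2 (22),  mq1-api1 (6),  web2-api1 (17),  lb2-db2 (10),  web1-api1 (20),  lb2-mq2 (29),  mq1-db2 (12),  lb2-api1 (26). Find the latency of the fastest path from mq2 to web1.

Checking several routes:
mq2 -> mq1 -> web2 -> api1 -> web1: 10 + 19 + 17 + 20 = 66
mq2 -> lb2 -> api1 -> web1: 29 + 26 + 20 = 75
mq2 -> web2 -> mq1 -> api1 -> web1: 22 + 19 + 6 + 20 = 67
mq2 -> mq1 -> api1 -> web1: 10 + 6 + 20 = 36
mq2 -> web2 -> api1 -> web1: 22 + 17 + 20 = 59
Best route has total 36 ms.

36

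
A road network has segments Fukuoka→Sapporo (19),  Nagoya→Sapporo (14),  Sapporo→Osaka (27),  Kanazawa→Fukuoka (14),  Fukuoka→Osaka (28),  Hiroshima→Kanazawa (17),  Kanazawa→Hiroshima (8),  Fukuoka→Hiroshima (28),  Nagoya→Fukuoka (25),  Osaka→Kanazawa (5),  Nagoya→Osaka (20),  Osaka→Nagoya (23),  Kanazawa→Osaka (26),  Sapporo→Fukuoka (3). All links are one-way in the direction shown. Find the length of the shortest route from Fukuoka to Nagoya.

Paths from Fukuoka to Nagoya:
Fukuoka-Osaka-Nagoya: 28 + 23 = 51
Fukuoka-Sapporo-Osaka-Nagoya: 19 + 27 + 23 = 69
Fukuoka-Hiroshima-Kanazawa-Osaka-Nagoya: 28 + 17 + 26 + 23 = 94
The minimum is 51.

51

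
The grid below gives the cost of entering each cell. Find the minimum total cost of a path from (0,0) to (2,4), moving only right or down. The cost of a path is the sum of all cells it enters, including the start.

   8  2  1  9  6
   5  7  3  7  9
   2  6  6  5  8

Best path: r0c0 -> r0c1 -> r0c2 -> r1c2 -> r2c2 -> r2c3 -> r2c4
Cost: 8 + 2 + 1 + 3 + 6 + 5 + 8 = 33

33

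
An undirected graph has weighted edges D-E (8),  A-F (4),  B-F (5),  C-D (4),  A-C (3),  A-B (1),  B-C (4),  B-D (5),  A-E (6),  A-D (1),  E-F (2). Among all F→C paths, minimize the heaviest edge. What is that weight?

4

Some routes from F to C:
F→A→D→B→C: max(4, 1, 5, 4) = 5
F→A→C: max(4, 3) = 4
F→A→B→C: max(4, 1, 4) = 4
F→A→B→D→C: max(4, 1, 5, 4) = 5
F→A→D→C: max(4, 1, 4) = 4
Best route has worst link 4.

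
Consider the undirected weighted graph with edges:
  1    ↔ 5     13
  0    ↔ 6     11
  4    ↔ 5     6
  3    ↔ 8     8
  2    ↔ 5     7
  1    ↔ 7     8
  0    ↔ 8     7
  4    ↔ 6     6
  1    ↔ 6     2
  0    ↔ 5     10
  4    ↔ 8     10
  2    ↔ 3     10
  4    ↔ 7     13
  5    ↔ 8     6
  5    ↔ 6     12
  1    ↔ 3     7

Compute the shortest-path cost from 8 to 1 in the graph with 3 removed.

18

A few of the 8→1 routes:
8→0→6→1: 7 + 11 + 2 = 20
8→5→6→1: 6 + 12 + 2 = 20
8→5→4→6→1: 6 + 6 + 6 + 2 = 20
8→4→5→1: 10 + 6 + 13 = 29
8→4→6→1: 10 + 6 + 2 = 18
8→5→1: 6 + 13 = 19
Shortest: 18.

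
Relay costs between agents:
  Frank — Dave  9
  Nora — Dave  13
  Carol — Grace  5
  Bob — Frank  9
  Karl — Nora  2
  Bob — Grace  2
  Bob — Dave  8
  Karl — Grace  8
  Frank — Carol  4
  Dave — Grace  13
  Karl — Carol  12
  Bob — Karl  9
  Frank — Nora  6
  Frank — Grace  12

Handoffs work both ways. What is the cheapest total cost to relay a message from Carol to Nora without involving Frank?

14

A few of the Carol→Nora routes:
Carol - Grace - Dave - Nora: 5 + 13 + 13 = 31
Carol - Grace - Bob - Karl - Nora: 5 + 2 + 9 + 2 = 18
Carol - Karl - Nora: 12 + 2 = 14
Carol - Grace - Karl - Nora: 5 + 8 + 2 = 15
Carol - Grace - Bob - Dave - Nora: 5 + 2 + 8 + 13 = 28
The minimum is 14.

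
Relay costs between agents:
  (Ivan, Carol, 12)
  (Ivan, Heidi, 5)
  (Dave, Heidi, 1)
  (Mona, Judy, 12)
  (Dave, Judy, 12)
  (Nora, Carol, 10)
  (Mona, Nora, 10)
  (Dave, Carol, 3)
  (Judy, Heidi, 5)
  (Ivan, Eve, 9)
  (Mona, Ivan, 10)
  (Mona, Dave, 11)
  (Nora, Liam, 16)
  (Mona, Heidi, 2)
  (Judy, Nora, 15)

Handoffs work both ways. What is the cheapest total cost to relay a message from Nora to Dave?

Comparing a few candidate routes:
Nora→Mona→Heidi→Dave: 10 + 2 + 1 = 13
Nora→Mona→Ivan→Heidi→Dave: 10 + 10 + 5 + 1 = 26
Nora→Mona→Dave: 10 + 11 = 21
Nora→Judy→Heidi→Dave: 15 + 5 + 1 = 21
Nora→Carol→Dave: 10 + 3 = 13
Shortest: 13.

13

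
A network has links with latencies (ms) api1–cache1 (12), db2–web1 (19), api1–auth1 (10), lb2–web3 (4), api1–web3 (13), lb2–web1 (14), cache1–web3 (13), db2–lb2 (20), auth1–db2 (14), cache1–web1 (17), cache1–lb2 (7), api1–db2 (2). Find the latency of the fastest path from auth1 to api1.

10

Some routes from auth1 to api1:
auth1 → db2 → lb2 → cache1 → api1: 14 + 20 + 7 + 12 = 53
auth1 → db2 → api1: 14 + 2 = 16
auth1 → db2 → web1 → cache1 → api1: 14 + 19 + 17 + 12 = 62
auth1 → api1: 10
auth1 → db2 → lb2 → web3 → api1: 14 + 20 + 4 + 13 = 51
The minimum is 10 ms.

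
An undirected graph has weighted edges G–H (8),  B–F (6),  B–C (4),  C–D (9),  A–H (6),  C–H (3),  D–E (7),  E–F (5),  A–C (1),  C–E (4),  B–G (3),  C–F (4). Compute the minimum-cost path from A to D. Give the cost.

Some routes from A to D:
A-C-D: 1 + 9 = 10
A-C-E-D: 1 + 4 + 7 = 12
A-C-F-E-D: 1 + 4 + 5 + 7 = 17
A-H-C-D: 6 + 3 + 9 = 18
A-H-C-E-D: 6 + 3 + 4 + 7 = 20
A-C-B-F-E-D: 1 + 4 + 6 + 5 + 7 = 23
Best route has total 10.

10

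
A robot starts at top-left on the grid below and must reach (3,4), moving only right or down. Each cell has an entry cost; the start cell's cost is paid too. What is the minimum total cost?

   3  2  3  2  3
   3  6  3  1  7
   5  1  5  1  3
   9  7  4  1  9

22

One optimal route is [0,0] -> [0,1] -> [0,2] -> [0,3] -> [1,3] -> [2,3] -> [3,3] -> [3,4].
Its cost is 3 + 2 + 3 + 2 + 1 + 1 + 1 + 9 = 22.
(Top row then right column would cost 32.)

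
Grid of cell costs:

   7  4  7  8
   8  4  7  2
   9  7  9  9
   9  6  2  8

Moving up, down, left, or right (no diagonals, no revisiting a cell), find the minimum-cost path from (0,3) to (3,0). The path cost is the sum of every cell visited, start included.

One optimal route is [0,3] [1,3] [1,2] [1,1] [2,1] [3,1] [3,0].
Its cost is 8 + 2 + 7 + 4 + 7 + 6 + 9 = 43.

43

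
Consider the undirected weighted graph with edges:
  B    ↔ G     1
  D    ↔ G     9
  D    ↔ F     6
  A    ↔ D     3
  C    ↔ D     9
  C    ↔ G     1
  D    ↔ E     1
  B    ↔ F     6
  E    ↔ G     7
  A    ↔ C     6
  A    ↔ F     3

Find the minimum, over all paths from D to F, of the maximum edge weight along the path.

Checking several routes:
D-A-C-G-B-F: max(3, 6, 1, 1, 6) = 6
D-A-F: max(3, 3) = 3
D-F: max(6) = 6
Smallest bottleneck: 3.

3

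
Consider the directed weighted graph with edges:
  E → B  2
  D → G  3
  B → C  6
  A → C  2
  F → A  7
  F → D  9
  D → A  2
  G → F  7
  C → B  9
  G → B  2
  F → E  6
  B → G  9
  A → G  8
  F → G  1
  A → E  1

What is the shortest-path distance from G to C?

A few of the G→C routes:
G-B-C: 2 + 6 = 8
G-F-D-A-C: 7 + 9 + 2 + 2 = 20
G-F-E-B-C: 7 + 6 + 2 + 6 = 21
G-F-A-C: 7 + 7 + 2 = 16
Best route has total 8.

8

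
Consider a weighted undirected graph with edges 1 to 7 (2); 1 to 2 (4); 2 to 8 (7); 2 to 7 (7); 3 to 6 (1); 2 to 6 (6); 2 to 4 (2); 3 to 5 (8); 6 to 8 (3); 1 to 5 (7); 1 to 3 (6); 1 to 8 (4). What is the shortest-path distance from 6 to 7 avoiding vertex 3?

A few of the 6→7 routes:
6→2→1→7: 6 + 4 + 2 = 12
6→2→7: 6 + 7 = 13
6→8→1→7: 3 + 4 + 2 = 9
The minimum is 9.

9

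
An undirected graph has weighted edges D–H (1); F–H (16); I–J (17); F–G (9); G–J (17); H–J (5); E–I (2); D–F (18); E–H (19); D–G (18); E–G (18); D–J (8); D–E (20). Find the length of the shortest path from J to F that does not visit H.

26

Checking several routes:
J→D→F: 8 + 18 = 26
J→G→D→F: 17 + 18 + 18 = 53
J→G→F: 17 + 9 = 26
J→I→E→G→F: 17 + 2 + 18 + 9 = 46
J→D→G→F: 8 + 18 + 9 = 35
Shortest: 26.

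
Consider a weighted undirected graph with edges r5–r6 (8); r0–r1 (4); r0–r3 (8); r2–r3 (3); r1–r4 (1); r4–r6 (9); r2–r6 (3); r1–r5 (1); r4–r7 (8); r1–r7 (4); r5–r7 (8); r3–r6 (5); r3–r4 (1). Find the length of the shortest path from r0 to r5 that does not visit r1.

Some routes from r0 to r5 avoiding r1:
r0 - r3 - r4 - r7 - r5: 8 + 1 + 8 + 8 = 25
r0 - r3 - r2 - r6 - r5: 8 + 3 + 3 + 8 = 22
r0 - r3 - r6 - r5: 8 + 5 + 8 = 21
Shortest: 21.

21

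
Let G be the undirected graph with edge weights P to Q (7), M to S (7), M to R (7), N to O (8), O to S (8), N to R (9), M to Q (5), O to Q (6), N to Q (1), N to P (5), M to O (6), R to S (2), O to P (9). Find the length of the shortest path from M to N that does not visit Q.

A few of the M→N routes:
M - S - R - N: 7 + 2 + 9 = 18
M - R - N: 7 + 9 = 16
M - O - N: 6 + 8 = 14
M - O - P - N: 6 + 9 + 5 = 20
The minimum is 14.

14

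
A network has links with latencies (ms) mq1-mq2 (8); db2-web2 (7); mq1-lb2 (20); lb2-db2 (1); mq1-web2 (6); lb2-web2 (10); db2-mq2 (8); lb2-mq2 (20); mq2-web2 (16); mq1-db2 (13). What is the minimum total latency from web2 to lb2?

8

A few of the web2→lb2 routes:
web2→mq1→db2→lb2: 6 + 13 + 1 = 20
web2→db2→lb2: 7 + 1 = 8
web2→lb2: 10
Shortest: 8 ms.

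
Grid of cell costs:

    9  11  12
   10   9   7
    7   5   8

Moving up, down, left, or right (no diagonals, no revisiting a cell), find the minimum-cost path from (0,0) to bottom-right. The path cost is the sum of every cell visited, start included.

39

Take (0,0)→(1,0)→(2,0)→(2,1)→(2,2) for a total of 9 + 10 + 7 + 5 + 8 = 39.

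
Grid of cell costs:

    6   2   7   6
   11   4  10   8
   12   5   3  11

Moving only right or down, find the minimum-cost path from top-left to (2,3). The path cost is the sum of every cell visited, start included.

31

Take [0,0] → [0,1] → [1,1] → [2,1] → [2,2] → [2,3] for a total of 6 + 2 + 4 + 5 + 3 + 11 = 31.
(Top row then right column would cost 40.)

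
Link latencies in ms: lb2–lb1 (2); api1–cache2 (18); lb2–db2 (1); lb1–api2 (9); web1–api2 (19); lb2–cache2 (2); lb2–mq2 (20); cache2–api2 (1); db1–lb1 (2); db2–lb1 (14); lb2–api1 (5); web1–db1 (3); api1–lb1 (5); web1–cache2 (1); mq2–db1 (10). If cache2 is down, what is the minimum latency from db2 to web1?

8

Checking several routes:
db2 → lb1 → db1 → web1: 14 + 2 + 3 = 19
db2 → lb2 → mq2 → db1 → web1: 1 + 20 + 10 + 3 = 34
db2 → lb2 → lb1 → api2 → web1: 1 + 2 + 9 + 19 = 31
db2 → lb2 → lb1 → db1 → web1: 1 + 2 + 2 + 3 = 8
db2 → lb2 → api1 → lb1 → db1 → web1: 1 + 5 + 5 + 2 + 3 = 16
Shortest: 8 ms.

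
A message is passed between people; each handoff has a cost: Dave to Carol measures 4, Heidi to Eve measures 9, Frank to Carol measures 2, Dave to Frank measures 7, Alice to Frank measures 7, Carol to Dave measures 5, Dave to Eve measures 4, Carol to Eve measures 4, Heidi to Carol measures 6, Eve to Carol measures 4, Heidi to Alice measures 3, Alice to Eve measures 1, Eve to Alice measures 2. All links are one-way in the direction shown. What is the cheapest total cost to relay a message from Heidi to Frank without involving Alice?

Candidate routes:
Heidi -> Eve -> Carol -> Dave -> Frank: 9 + 4 + 5 + 7 = 25
Heidi -> Carol -> Dave -> Frank: 6 + 5 + 7 = 18
The minimum is 18.

18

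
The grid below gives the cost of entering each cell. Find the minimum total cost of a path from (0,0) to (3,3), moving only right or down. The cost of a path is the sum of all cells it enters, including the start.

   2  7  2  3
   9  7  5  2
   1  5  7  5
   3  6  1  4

25

Take r0c0→r0c1→r0c2→r0c3→r1c3→r2c3→r3c3 for a total of 2 + 7 + 2 + 3 + 2 + 5 + 4 = 25.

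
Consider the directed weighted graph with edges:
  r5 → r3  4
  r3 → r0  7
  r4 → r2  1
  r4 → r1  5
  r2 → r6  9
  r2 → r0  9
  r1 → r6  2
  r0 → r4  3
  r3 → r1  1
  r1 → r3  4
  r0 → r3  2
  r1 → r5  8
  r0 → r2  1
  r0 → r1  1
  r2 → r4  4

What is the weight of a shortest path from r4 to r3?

9

A few of the r4→r3 routes:
r4→r2→r0→r1→r3: 1 + 9 + 1 + 4 = 15
r4→r1→r3: 5 + 4 = 9
r4→r2→r0→r3: 1 + 9 + 2 = 12
The minimum is 9.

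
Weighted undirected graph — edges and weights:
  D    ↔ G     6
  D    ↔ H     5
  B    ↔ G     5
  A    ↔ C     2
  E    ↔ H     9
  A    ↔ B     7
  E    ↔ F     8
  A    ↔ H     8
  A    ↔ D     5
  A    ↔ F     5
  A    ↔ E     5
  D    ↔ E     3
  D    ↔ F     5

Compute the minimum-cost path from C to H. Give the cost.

Comparing a few candidate routes:
C -> A -> E -> D -> H: 2 + 5 + 3 + 5 = 15
C -> A -> E -> H: 2 + 5 + 9 = 16
C -> A -> F -> D -> H: 2 + 5 + 5 + 5 = 17
C -> A -> H: 2 + 8 = 10
C -> A -> D -> H: 2 + 5 + 5 = 12
Shortest: 10.

10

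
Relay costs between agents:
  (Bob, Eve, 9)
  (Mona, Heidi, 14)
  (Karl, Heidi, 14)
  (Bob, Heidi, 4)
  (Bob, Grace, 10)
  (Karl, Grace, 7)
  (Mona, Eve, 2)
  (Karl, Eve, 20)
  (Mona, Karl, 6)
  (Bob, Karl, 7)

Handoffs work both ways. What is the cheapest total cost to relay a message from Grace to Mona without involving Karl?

21

Routes from Grace to Mona avoiding Karl:
Grace-Bob-Heidi-Mona: 10 + 4 + 14 = 28
Grace-Bob-Eve-Mona: 10 + 9 + 2 = 21
Best route has total 21.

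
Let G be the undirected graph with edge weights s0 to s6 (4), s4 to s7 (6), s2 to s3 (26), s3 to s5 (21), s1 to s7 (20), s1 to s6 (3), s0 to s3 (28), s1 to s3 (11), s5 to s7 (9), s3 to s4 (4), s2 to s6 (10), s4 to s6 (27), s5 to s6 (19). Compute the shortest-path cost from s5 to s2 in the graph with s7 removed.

29

A few of the s5→s2 routes:
s5 - s6 - s2: 19 + 10 = 29
s5 - s3 - s1 - s6 - s2: 21 + 11 + 3 + 10 = 45
s5 - s6 - s1 - s3 - s2: 19 + 3 + 11 + 26 = 59
s5 - s3 - s4 - s6 - s2: 21 + 4 + 27 + 10 = 62
s5 - s3 - s2: 21 + 26 = 47
Shortest: 29.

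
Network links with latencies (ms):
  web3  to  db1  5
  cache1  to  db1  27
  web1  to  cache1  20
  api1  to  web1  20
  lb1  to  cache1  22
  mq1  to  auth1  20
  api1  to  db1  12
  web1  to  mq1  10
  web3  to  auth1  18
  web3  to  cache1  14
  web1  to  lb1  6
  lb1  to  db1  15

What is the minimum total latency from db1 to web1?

21

A few of the db1→web1 routes:
db1-web3-cache1-web1: 5 + 14 + 20 = 39
db1-lb1-web1: 15 + 6 = 21
db1-api1-web1: 12 + 20 = 32
The minimum is 21 ms.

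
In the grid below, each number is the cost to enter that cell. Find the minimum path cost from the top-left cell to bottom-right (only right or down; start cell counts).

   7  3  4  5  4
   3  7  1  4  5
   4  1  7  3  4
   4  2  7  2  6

Best path: r0c0 -> r0c1 -> r0c2 -> r1c2 -> r1c3 -> r2c3 -> r3c3 -> r3c4
Cost: 7 + 3 + 4 + 1 + 4 + 3 + 2 + 6 = 30

30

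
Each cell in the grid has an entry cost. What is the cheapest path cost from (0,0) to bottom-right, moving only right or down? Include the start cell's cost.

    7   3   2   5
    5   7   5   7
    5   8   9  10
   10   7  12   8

Path r0c0→r0c1→r0c2→r0c3→r1c3→r2c3→r3c3: 7 + 3 + 2 + 5 + 7 + 10 + 8 = 42.

42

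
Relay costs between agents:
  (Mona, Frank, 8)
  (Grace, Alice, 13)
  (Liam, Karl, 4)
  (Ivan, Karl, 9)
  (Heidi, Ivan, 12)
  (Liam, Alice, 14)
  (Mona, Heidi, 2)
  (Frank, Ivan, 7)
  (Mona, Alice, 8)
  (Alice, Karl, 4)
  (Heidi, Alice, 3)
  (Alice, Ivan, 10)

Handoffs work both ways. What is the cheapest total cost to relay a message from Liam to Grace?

Some routes from Liam to Grace:
Liam - Karl - Alice - Grace: 4 + 4 + 13 = 21
Liam - Karl - Ivan - Heidi - Alice - Grace: 4 + 9 + 12 + 3 + 13 = 41
Liam - Alice - Grace: 14 + 13 = 27
Liam - Karl - Ivan - Frank - Mona - Heidi - Alice - Grace: 4 + 9 + 7 + 8 + 2 + 3 + 13 = 46
Liam - Karl - Ivan - Alice - Grace: 4 + 9 + 10 + 13 = 36
Shortest: 21.

21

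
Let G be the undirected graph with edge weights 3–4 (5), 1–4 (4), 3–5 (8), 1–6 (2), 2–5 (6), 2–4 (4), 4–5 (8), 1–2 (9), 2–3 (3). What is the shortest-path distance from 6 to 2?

10

A few of the 6→2 routes:
6 → 1 → 4 → 3 → 2: 2 + 4 + 5 + 3 = 14
6 → 1 → 4 → 2: 2 + 4 + 4 = 10
6 → 1 → 2: 2 + 9 = 11
Shortest: 10.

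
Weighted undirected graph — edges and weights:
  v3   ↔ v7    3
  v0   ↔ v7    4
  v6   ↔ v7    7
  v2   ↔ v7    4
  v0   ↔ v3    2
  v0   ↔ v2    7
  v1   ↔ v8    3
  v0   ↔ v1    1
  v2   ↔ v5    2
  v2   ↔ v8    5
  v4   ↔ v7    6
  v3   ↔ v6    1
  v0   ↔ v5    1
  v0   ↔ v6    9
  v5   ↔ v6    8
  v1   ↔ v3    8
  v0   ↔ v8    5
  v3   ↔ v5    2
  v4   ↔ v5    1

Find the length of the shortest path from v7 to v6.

A few of the v7→v6 routes:
v7 → v6: 7
v7 → v3 → v6: 3 + 1 = 4
v7 → v0 → v3 → v6: 4 + 2 + 1 = 7
v7 → v0 → v5 → v3 → v6: 4 + 1 + 2 + 1 = 8
Shortest: 4.

4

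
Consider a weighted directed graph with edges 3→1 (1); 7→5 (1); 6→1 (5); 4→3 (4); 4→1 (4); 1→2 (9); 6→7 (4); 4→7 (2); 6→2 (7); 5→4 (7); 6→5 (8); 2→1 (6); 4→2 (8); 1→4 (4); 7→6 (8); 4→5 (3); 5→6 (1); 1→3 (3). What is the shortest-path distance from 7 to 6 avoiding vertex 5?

Paths from 7 to 6 avoiding 5:
7 → 6: 8
The minimum is 8.

8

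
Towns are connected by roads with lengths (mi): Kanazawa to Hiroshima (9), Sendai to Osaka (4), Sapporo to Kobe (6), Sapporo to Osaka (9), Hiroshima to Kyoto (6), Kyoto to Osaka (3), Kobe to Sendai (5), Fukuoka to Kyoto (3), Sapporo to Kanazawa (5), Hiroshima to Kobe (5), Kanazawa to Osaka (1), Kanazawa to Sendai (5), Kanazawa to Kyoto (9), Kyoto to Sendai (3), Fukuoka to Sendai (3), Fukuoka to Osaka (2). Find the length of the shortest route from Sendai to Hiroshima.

Checking several routes:
Sendai -> Fukuoka -> Kyoto -> Hiroshima: 3 + 3 + 6 = 12
Sendai -> Osaka -> Kyoto -> Hiroshima: 4 + 3 + 6 = 13
Sendai -> Fukuoka -> Osaka -> Kyoto -> Hiroshima: 3 + 2 + 3 + 6 = 14
Sendai -> Kobe -> Hiroshima: 5 + 5 = 10
Sendai -> Osaka -> Kanazawa -> Hiroshima: 4 + 1 + 9 = 14
Sendai -> Kyoto -> Hiroshima: 3 + 6 = 9
Best route has total 9 mi.

9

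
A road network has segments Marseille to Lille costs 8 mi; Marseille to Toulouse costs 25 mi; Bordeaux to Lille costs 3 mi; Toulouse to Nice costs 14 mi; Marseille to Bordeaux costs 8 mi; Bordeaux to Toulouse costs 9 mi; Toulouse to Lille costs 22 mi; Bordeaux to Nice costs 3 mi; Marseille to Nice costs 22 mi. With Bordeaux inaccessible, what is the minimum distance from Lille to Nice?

Comparing a few candidate routes:
Lille-Toulouse-Nice: 22 + 14 = 36
Lille-Marseille-Nice: 8 + 22 = 30
Lille-Marseille-Toulouse-Nice: 8 + 25 + 14 = 47
Shortest: 30 mi.

30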